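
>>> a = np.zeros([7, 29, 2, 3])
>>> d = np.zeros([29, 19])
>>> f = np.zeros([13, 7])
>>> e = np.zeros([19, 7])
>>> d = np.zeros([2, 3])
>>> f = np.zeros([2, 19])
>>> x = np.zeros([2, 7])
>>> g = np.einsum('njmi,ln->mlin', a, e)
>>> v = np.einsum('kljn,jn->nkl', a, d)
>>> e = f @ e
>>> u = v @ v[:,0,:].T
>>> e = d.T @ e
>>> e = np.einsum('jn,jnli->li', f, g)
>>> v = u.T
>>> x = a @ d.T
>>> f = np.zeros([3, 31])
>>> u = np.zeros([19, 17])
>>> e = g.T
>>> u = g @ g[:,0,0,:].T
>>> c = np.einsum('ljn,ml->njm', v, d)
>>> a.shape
(7, 29, 2, 3)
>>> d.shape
(2, 3)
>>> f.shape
(3, 31)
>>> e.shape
(7, 3, 19, 2)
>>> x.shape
(7, 29, 2, 2)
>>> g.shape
(2, 19, 3, 7)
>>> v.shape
(3, 7, 3)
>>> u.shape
(2, 19, 3, 2)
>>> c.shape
(3, 7, 2)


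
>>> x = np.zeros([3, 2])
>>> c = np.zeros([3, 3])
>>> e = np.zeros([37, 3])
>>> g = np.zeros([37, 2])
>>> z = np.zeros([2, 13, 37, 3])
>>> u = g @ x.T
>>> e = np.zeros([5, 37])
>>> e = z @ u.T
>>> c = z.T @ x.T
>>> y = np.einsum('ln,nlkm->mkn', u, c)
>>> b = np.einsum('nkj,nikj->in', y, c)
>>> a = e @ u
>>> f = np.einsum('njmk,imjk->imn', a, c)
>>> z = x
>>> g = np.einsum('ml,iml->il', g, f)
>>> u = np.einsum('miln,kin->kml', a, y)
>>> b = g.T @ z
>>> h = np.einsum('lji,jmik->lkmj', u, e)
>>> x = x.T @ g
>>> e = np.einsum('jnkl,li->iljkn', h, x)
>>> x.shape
(2, 2)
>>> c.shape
(3, 37, 13, 3)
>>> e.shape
(2, 2, 3, 13, 37)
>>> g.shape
(3, 2)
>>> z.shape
(3, 2)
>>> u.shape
(3, 2, 37)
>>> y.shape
(3, 13, 3)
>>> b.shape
(2, 2)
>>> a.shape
(2, 13, 37, 3)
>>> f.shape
(3, 37, 2)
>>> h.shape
(3, 37, 13, 2)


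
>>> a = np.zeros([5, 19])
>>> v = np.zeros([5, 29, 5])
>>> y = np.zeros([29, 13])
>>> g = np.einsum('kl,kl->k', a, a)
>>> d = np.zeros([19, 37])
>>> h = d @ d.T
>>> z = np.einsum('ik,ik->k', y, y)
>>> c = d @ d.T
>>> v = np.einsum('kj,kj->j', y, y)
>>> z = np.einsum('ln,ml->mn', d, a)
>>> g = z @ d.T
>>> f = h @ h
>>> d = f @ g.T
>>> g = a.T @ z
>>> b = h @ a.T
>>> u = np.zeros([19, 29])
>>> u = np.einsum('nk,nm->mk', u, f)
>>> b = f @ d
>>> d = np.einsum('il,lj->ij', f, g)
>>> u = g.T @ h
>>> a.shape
(5, 19)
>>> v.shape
(13,)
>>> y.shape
(29, 13)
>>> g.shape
(19, 37)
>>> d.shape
(19, 37)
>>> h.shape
(19, 19)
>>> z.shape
(5, 37)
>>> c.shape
(19, 19)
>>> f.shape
(19, 19)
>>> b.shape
(19, 5)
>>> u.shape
(37, 19)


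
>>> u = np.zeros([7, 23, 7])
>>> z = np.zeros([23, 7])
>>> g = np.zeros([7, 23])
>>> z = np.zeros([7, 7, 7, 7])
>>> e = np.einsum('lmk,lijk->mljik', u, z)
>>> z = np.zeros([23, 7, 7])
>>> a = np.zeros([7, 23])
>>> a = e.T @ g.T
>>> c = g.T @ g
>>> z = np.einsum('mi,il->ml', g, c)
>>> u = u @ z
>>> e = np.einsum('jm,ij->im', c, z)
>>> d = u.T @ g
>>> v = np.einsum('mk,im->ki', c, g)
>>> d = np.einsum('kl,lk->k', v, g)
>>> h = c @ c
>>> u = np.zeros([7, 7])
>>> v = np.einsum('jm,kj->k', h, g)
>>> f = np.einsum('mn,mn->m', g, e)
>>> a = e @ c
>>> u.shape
(7, 7)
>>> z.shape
(7, 23)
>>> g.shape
(7, 23)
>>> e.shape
(7, 23)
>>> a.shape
(7, 23)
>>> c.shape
(23, 23)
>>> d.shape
(23,)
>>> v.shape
(7,)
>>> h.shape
(23, 23)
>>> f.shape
(7,)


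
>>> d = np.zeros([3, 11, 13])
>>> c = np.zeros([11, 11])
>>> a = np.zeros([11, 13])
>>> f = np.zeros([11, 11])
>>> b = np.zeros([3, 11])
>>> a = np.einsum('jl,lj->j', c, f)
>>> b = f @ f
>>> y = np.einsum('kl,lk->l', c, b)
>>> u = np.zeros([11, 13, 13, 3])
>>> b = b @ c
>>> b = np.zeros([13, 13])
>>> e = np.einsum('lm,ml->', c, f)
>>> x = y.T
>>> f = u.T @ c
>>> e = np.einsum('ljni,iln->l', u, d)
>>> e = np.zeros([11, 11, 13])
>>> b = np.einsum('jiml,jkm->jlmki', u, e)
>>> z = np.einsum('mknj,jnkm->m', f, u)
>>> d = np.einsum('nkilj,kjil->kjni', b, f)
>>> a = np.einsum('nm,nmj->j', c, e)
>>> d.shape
(3, 13, 11, 13)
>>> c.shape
(11, 11)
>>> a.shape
(13,)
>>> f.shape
(3, 13, 13, 11)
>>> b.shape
(11, 3, 13, 11, 13)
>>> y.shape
(11,)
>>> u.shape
(11, 13, 13, 3)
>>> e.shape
(11, 11, 13)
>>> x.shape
(11,)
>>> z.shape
(3,)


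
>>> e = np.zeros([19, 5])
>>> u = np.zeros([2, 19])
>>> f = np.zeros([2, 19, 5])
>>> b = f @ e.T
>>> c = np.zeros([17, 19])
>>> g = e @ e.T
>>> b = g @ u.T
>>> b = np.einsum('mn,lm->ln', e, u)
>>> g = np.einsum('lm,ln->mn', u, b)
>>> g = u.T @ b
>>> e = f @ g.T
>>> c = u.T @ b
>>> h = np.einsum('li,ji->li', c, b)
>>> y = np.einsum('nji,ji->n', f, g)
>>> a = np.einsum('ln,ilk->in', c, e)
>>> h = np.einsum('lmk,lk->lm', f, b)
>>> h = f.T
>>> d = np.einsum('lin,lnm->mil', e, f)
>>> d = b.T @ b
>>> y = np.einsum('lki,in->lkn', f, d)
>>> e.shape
(2, 19, 19)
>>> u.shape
(2, 19)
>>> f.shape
(2, 19, 5)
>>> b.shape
(2, 5)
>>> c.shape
(19, 5)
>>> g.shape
(19, 5)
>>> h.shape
(5, 19, 2)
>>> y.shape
(2, 19, 5)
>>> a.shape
(2, 5)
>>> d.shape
(5, 5)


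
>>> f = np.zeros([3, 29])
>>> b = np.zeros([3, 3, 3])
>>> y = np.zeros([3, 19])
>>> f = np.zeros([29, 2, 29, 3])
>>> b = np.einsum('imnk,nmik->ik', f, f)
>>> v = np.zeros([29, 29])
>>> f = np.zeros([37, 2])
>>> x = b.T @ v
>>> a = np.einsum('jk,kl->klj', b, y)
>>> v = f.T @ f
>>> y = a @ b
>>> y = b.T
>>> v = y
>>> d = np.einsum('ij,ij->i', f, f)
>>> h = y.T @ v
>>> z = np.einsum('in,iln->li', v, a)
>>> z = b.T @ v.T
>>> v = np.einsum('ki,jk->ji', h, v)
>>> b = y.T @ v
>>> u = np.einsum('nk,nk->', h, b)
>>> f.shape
(37, 2)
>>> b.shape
(29, 29)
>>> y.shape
(3, 29)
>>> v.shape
(3, 29)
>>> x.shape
(3, 29)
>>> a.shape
(3, 19, 29)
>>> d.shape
(37,)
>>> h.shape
(29, 29)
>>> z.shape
(3, 3)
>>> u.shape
()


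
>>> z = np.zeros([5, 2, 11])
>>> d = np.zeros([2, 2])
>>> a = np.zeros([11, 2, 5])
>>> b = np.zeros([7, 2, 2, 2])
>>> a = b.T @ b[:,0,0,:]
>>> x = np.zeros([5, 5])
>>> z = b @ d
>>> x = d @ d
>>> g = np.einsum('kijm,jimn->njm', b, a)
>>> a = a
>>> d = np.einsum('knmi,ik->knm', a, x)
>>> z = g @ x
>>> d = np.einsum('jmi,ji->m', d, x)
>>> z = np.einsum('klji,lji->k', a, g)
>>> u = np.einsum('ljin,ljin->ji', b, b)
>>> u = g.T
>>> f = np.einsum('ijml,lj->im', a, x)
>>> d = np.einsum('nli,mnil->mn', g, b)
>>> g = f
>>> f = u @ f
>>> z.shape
(2,)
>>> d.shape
(7, 2)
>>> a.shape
(2, 2, 2, 2)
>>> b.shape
(7, 2, 2, 2)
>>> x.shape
(2, 2)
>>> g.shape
(2, 2)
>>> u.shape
(2, 2, 2)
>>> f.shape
(2, 2, 2)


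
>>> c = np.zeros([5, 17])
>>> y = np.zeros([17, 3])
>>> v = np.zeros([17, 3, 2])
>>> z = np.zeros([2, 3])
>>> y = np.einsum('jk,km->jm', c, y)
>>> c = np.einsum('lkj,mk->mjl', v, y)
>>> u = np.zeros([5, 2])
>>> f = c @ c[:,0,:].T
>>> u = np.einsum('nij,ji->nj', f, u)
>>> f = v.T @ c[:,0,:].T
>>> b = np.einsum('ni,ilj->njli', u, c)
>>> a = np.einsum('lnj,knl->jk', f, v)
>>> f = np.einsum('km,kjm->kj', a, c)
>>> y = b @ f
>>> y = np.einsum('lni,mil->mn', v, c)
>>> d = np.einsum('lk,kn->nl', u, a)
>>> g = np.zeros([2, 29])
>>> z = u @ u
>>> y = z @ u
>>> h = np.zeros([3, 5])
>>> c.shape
(5, 2, 17)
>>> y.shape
(5, 5)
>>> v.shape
(17, 3, 2)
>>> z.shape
(5, 5)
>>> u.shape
(5, 5)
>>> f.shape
(5, 2)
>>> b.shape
(5, 17, 2, 5)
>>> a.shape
(5, 17)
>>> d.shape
(17, 5)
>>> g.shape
(2, 29)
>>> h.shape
(3, 5)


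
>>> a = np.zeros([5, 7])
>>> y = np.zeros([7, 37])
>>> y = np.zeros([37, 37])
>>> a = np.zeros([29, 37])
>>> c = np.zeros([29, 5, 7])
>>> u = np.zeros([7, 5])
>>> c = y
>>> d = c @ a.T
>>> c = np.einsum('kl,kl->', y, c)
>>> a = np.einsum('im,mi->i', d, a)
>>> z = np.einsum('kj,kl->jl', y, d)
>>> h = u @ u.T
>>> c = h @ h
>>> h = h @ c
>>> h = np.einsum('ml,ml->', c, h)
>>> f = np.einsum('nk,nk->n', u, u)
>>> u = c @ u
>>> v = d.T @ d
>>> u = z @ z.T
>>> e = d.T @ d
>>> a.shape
(37,)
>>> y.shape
(37, 37)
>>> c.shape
(7, 7)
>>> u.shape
(37, 37)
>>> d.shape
(37, 29)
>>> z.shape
(37, 29)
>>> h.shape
()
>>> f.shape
(7,)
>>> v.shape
(29, 29)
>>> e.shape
(29, 29)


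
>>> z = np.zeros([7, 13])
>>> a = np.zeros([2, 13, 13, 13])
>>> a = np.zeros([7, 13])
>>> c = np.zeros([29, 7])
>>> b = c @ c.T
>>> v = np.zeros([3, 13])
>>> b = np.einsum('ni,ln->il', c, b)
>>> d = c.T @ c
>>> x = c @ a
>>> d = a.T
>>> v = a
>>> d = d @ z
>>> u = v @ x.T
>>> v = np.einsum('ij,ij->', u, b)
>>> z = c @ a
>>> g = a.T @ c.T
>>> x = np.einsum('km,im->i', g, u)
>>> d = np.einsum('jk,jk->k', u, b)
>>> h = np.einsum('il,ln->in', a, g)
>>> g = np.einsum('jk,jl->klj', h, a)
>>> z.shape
(29, 13)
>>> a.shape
(7, 13)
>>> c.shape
(29, 7)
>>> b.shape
(7, 29)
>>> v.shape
()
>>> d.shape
(29,)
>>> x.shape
(7,)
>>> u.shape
(7, 29)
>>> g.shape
(29, 13, 7)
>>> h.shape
(7, 29)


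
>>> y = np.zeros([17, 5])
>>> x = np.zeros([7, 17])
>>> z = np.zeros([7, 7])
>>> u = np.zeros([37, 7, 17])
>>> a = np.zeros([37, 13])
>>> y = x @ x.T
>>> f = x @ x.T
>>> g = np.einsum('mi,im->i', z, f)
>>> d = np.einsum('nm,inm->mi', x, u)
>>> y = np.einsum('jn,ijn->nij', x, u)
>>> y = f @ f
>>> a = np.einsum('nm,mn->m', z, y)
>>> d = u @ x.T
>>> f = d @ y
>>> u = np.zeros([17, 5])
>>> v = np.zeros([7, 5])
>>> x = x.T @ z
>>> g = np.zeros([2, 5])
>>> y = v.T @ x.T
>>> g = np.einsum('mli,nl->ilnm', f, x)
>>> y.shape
(5, 17)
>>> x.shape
(17, 7)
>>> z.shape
(7, 7)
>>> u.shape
(17, 5)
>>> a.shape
(7,)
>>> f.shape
(37, 7, 7)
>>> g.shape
(7, 7, 17, 37)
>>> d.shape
(37, 7, 7)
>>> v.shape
(7, 5)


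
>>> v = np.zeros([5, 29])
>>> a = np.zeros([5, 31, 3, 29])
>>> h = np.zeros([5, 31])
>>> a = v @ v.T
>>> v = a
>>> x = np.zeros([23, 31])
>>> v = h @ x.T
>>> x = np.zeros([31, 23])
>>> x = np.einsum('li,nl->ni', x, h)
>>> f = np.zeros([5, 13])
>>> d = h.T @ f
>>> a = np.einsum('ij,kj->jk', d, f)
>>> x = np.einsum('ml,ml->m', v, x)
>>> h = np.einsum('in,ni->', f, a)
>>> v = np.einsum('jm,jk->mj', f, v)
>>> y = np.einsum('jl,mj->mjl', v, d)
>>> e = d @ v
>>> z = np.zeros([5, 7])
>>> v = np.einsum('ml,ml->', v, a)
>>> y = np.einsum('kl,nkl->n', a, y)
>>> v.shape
()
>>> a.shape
(13, 5)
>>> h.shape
()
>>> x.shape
(5,)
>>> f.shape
(5, 13)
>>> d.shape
(31, 13)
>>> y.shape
(31,)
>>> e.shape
(31, 5)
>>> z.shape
(5, 7)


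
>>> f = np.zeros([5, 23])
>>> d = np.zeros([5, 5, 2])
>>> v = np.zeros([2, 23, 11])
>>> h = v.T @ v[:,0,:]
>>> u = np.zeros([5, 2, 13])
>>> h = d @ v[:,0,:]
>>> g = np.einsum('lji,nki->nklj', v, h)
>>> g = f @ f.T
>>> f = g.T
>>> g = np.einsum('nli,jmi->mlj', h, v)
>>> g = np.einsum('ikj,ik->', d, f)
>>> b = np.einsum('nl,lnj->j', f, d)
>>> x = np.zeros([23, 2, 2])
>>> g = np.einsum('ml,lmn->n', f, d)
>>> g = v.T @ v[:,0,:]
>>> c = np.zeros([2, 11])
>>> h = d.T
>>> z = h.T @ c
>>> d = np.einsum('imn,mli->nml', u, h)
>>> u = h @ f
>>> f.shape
(5, 5)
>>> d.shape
(13, 2, 5)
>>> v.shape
(2, 23, 11)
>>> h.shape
(2, 5, 5)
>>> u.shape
(2, 5, 5)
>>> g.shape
(11, 23, 11)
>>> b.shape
(2,)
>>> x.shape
(23, 2, 2)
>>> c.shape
(2, 11)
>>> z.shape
(5, 5, 11)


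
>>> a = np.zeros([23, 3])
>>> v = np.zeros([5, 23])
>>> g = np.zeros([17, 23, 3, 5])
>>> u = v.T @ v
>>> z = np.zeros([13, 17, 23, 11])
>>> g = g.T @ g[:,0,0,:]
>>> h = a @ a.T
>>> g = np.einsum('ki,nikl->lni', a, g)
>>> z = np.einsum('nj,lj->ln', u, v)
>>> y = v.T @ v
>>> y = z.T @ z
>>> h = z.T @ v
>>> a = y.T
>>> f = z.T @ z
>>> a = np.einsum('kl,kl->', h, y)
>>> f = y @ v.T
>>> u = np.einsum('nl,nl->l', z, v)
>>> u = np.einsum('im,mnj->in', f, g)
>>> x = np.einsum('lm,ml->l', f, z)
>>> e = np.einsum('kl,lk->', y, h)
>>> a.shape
()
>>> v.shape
(5, 23)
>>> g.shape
(5, 5, 3)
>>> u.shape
(23, 5)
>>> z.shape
(5, 23)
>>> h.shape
(23, 23)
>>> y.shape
(23, 23)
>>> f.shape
(23, 5)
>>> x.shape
(23,)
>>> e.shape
()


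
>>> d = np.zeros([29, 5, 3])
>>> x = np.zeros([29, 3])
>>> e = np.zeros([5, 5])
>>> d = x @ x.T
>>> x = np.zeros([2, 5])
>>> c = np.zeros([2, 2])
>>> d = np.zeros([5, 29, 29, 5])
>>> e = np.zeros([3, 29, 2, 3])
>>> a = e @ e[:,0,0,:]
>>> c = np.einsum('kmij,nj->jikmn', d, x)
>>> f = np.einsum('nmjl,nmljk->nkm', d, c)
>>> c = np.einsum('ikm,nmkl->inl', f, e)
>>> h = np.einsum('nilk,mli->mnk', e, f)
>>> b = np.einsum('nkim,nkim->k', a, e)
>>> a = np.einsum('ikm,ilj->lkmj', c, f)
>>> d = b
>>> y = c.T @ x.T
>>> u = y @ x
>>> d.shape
(29,)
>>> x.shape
(2, 5)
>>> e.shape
(3, 29, 2, 3)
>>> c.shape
(5, 3, 3)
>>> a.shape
(2, 3, 3, 29)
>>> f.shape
(5, 2, 29)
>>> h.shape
(5, 3, 3)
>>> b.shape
(29,)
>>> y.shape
(3, 3, 2)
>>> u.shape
(3, 3, 5)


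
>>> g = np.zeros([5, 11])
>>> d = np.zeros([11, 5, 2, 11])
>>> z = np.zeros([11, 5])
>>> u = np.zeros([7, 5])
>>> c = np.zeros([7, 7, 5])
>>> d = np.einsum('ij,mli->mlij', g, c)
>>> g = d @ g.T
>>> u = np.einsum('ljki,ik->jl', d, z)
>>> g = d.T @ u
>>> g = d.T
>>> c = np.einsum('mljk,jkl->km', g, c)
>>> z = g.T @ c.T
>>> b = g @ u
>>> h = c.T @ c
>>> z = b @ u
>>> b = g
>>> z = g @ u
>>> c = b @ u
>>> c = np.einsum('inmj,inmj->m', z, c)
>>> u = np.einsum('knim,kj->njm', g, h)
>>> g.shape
(11, 5, 7, 7)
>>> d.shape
(7, 7, 5, 11)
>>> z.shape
(11, 5, 7, 7)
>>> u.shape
(5, 11, 7)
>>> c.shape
(7,)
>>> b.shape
(11, 5, 7, 7)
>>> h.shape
(11, 11)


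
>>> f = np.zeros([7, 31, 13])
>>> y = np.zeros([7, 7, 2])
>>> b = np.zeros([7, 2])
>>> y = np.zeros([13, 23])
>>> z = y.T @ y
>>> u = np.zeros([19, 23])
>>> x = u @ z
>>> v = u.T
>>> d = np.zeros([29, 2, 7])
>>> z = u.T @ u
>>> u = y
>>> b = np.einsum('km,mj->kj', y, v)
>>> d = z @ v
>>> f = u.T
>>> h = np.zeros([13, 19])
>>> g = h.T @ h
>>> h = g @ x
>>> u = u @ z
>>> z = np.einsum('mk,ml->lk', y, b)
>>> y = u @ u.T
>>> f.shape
(23, 13)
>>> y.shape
(13, 13)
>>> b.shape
(13, 19)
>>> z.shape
(19, 23)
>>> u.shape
(13, 23)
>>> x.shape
(19, 23)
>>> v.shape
(23, 19)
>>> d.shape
(23, 19)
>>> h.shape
(19, 23)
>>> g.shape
(19, 19)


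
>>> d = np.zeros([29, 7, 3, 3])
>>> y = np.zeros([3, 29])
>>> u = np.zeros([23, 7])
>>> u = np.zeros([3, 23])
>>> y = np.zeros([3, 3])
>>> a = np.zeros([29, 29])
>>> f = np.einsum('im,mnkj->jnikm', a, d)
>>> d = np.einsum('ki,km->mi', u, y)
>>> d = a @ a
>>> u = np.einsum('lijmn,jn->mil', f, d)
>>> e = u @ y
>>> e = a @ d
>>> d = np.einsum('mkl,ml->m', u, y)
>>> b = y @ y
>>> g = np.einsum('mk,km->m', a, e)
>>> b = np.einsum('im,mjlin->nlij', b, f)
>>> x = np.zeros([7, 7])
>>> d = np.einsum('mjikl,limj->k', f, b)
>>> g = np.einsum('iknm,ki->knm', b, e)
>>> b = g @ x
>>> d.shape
(3,)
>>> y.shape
(3, 3)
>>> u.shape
(3, 7, 3)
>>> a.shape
(29, 29)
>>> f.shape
(3, 7, 29, 3, 29)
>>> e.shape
(29, 29)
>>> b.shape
(29, 3, 7)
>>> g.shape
(29, 3, 7)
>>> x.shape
(7, 7)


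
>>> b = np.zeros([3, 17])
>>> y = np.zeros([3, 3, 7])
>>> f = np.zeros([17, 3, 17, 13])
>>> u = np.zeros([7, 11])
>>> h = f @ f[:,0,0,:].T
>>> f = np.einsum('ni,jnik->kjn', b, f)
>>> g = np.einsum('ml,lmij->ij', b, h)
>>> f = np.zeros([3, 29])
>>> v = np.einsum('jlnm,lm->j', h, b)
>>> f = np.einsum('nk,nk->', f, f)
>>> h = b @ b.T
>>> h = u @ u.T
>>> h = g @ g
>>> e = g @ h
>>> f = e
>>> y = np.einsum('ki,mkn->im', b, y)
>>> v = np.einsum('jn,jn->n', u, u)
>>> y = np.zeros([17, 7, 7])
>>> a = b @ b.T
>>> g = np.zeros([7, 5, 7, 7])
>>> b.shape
(3, 17)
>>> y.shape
(17, 7, 7)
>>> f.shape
(17, 17)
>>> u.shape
(7, 11)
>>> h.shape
(17, 17)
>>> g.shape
(7, 5, 7, 7)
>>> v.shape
(11,)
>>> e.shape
(17, 17)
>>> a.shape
(3, 3)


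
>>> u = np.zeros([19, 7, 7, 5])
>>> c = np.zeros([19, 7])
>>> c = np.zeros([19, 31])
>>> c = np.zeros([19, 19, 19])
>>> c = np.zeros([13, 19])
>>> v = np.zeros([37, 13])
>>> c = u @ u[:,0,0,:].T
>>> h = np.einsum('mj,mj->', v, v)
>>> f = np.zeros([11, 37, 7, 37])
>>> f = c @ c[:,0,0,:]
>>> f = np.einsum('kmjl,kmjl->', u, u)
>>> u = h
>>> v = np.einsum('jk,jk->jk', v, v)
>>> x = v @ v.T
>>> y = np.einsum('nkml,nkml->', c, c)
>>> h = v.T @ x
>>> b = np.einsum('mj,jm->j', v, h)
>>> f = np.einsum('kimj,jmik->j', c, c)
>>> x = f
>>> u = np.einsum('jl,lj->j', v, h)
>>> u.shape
(37,)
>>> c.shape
(19, 7, 7, 19)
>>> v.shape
(37, 13)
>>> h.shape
(13, 37)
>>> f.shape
(19,)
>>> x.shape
(19,)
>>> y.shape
()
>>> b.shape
(13,)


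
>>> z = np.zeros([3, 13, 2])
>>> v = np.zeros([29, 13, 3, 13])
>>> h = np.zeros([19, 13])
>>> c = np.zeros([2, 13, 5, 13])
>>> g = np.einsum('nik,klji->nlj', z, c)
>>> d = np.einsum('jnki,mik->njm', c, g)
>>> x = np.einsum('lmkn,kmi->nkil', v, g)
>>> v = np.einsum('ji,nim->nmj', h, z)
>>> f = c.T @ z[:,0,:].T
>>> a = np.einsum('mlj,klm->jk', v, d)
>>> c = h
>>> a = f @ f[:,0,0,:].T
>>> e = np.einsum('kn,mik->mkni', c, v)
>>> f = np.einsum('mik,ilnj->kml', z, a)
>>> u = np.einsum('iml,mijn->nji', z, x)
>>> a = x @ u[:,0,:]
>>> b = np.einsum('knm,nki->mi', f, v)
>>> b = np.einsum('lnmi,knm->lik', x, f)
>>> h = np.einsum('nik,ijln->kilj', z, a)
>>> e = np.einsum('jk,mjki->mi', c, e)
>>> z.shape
(3, 13, 2)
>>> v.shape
(3, 2, 19)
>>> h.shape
(2, 13, 5, 3)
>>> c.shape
(19, 13)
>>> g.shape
(3, 13, 5)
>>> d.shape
(13, 2, 3)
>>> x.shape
(13, 3, 5, 29)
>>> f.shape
(2, 3, 5)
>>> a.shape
(13, 3, 5, 3)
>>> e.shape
(3, 2)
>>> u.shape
(29, 5, 3)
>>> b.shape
(13, 29, 2)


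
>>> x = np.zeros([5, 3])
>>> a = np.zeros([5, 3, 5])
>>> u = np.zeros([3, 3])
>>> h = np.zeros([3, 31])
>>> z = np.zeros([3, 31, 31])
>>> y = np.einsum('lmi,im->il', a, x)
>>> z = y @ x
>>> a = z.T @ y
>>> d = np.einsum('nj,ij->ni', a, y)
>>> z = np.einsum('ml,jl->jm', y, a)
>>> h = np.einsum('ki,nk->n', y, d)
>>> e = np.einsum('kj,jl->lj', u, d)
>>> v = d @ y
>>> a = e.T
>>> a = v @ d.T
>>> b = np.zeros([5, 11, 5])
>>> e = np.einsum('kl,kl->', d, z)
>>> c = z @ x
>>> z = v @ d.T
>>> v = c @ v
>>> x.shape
(5, 3)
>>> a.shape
(3, 3)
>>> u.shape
(3, 3)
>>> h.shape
(3,)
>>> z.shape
(3, 3)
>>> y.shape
(5, 5)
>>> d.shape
(3, 5)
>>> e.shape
()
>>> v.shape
(3, 5)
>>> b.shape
(5, 11, 5)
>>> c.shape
(3, 3)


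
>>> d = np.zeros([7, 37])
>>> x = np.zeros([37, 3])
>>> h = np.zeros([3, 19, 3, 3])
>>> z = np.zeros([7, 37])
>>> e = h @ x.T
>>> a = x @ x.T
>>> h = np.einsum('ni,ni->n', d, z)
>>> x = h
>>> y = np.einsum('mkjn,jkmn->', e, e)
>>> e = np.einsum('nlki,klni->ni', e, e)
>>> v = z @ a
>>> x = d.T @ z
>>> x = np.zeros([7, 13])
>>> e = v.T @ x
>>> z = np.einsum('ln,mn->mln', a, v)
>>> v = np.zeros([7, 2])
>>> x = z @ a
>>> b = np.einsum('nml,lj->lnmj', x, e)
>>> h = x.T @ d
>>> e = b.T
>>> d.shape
(7, 37)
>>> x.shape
(7, 37, 37)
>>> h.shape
(37, 37, 37)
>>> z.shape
(7, 37, 37)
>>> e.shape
(13, 37, 7, 37)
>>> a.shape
(37, 37)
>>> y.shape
()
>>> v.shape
(7, 2)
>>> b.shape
(37, 7, 37, 13)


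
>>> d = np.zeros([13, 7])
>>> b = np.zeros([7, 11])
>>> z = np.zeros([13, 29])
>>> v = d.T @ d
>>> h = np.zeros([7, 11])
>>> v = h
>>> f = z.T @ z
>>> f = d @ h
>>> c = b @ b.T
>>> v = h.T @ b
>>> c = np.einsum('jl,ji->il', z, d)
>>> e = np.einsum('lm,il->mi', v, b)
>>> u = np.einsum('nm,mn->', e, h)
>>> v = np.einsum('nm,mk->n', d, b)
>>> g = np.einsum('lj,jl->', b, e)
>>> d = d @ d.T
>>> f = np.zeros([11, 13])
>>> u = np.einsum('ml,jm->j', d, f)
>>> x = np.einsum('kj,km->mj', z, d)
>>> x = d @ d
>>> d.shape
(13, 13)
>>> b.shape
(7, 11)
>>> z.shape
(13, 29)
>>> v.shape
(13,)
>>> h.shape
(7, 11)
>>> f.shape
(11, 13)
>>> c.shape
(7, 29)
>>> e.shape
(11, 7)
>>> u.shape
(11,)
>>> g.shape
()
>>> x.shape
(13, 13)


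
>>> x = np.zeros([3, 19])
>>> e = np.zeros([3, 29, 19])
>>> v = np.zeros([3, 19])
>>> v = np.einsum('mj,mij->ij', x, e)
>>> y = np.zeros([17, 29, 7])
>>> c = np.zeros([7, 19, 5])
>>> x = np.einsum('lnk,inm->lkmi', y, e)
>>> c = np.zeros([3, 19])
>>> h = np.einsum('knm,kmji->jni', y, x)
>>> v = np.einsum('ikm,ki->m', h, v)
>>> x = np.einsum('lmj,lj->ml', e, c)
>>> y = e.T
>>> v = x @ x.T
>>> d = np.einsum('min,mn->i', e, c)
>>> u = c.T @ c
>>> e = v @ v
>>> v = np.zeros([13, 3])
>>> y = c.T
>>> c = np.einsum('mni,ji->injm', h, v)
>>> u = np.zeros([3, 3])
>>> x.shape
(29, 3)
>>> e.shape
(29, 29)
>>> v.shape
(13, 3)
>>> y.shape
(19, 3)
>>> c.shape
(3, 29, 13, 19)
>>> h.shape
(19, 29, 3)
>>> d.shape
(29,)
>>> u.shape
(3, 3)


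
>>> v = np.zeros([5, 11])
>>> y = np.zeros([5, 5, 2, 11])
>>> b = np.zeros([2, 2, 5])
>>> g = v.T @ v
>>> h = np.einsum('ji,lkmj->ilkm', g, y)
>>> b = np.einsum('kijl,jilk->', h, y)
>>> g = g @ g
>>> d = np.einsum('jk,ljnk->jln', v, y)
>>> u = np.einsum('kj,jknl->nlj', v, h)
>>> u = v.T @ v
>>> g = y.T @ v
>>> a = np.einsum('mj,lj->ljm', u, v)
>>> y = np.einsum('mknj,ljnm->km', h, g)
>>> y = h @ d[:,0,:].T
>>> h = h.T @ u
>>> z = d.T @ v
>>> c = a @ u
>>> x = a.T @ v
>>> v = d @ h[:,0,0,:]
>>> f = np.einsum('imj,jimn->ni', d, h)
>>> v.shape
(5, 5, 11)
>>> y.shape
(11, 5, 5, 5)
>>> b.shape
()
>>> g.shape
(11, 2, 5, 11)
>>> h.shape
(2, 5, 5, 11)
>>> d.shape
(5, 5, 2)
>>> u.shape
(11, 11)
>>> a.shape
(5, 11, 11)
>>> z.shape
(2, 5, 11)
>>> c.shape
(5, 11, 11)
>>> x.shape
(11, 11, 11)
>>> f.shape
(11, 5)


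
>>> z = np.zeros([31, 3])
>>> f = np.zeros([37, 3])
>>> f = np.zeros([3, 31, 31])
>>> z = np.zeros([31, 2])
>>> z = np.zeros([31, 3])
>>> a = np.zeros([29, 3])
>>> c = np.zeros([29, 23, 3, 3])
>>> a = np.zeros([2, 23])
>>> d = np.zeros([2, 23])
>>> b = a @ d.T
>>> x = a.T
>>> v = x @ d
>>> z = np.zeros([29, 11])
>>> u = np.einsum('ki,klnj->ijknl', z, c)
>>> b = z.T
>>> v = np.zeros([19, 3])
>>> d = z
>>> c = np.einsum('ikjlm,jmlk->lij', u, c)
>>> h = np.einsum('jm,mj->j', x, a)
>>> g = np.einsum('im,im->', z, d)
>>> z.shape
(29, 11)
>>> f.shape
(3, 31, 31)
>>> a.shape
(2, 23)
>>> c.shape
(3, 11, 29)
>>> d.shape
(29, 11)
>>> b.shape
(11, 29)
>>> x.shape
(23, 2)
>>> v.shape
(19, 3)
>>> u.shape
(11, 3, 29, 3, 23)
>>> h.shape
(23,)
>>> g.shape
()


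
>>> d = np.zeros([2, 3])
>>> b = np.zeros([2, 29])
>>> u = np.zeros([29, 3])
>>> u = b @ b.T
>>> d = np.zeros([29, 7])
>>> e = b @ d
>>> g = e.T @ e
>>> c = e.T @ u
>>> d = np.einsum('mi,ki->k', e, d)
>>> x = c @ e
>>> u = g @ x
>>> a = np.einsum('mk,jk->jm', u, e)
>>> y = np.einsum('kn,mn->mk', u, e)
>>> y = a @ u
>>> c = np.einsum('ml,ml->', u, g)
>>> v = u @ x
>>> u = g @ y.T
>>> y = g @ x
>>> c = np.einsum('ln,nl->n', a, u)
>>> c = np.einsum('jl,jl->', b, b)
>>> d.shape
(29,)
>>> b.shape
(2, 29)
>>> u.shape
(7, 2)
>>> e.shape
(2, 7)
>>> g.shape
(7, 7)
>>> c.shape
()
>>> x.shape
(7, 7)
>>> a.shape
(2, 7)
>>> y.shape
(7, 7)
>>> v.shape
(7, 7)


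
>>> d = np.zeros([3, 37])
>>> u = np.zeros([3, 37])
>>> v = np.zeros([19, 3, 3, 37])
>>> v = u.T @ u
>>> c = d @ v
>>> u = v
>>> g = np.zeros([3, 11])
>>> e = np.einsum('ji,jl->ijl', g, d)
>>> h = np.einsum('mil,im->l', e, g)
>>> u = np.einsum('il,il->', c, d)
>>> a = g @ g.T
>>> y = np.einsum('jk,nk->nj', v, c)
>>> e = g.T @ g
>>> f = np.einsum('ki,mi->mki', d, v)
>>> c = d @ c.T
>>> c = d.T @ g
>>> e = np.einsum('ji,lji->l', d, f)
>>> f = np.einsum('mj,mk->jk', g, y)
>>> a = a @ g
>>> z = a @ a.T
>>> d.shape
(3, 37)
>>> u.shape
()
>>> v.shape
(37, 37)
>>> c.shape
(37, 11)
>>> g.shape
(3, 11)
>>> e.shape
(37,)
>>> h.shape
(37,)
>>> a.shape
(3, 11)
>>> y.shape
(3, 37)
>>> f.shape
(11, 37)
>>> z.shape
(3, 3)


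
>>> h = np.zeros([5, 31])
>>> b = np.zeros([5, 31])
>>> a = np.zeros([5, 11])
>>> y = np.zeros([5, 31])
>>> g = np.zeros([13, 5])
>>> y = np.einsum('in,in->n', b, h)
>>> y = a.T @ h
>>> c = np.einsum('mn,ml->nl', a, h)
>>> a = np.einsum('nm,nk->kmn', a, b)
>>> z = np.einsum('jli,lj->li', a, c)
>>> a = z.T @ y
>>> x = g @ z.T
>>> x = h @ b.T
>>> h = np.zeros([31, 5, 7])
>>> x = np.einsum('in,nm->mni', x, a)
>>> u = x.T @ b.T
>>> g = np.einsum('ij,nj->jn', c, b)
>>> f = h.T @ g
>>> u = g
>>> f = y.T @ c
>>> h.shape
(31, 5, 7)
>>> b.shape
(5, 31)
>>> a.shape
(5, 31)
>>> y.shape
(11, 31)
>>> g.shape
(31, 5)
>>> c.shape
(11, 31)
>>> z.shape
(11, 5)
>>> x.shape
(31, 5, 5)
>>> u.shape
(31, 5)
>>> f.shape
(31, 31)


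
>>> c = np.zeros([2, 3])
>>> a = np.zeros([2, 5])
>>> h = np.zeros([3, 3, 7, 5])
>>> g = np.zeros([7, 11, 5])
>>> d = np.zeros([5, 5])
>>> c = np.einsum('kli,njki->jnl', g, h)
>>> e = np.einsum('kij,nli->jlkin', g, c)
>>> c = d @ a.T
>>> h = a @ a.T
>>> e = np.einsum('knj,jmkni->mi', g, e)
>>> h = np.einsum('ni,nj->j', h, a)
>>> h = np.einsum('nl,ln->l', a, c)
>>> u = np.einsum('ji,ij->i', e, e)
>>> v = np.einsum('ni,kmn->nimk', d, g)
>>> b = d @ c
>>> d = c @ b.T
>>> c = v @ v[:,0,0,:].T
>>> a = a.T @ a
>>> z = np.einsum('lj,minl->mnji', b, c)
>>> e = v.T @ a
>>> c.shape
(5, 5, 11, 5)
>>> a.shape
(5, 5)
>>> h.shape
(5,)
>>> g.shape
(7, 11, 5)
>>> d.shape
(5, 5)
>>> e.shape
(7, 11, 5, 5)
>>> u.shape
(3,)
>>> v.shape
(5, 5, 11, 7)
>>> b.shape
(5, 2)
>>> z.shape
(5, 11, 2, 5)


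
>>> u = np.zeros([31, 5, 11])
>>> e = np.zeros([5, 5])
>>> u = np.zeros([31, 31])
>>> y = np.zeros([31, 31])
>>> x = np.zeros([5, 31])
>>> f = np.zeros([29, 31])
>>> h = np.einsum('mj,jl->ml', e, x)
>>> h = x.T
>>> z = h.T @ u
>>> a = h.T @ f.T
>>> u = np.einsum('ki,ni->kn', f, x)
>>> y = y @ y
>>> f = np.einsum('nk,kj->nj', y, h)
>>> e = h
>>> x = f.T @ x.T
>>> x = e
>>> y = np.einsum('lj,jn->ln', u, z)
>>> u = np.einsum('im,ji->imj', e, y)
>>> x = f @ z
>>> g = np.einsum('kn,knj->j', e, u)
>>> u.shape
(31, 5, 29)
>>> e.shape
(31, 5)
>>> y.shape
(29, 31)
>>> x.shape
(31, 31)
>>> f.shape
(31, 5)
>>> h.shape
(31, 5)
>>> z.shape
(5, 31)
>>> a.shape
(5, 29)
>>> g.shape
(29,)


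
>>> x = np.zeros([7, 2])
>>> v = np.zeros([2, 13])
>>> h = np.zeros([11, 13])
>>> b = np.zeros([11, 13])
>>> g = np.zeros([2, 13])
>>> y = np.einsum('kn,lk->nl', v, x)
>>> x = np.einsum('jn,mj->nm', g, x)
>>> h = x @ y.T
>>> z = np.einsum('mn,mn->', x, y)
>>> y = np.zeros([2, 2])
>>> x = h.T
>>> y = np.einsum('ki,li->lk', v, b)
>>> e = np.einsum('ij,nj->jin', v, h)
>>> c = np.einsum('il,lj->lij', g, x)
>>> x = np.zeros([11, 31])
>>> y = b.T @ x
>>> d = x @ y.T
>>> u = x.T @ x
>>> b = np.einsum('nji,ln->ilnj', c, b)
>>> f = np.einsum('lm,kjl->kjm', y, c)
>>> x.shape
(11, 31)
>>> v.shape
(2, 13)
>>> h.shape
(13, 13)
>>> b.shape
(13, 11, 13, 2)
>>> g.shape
(2, 13)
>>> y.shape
(13, 31)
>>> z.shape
()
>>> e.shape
(13, 2, 13)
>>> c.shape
(13, 2, 13)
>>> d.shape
(11, 13)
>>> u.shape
(31, 31)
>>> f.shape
(13, 2, 31)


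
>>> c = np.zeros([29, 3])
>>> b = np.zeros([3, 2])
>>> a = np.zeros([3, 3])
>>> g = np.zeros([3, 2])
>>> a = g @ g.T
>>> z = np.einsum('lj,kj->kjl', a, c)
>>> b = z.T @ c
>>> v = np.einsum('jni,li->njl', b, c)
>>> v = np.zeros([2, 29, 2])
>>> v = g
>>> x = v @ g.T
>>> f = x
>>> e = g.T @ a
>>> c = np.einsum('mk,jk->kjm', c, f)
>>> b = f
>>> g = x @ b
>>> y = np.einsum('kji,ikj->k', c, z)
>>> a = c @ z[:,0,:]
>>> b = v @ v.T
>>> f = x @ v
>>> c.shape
(3, 3, 29)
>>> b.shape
(3, 3)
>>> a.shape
(3, 3, 3)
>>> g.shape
(3, 3)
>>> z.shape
(29, 3, 3)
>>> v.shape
(3, 2)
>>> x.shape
(3, 3)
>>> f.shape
(3, 2)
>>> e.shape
(2, 3)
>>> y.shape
(3,)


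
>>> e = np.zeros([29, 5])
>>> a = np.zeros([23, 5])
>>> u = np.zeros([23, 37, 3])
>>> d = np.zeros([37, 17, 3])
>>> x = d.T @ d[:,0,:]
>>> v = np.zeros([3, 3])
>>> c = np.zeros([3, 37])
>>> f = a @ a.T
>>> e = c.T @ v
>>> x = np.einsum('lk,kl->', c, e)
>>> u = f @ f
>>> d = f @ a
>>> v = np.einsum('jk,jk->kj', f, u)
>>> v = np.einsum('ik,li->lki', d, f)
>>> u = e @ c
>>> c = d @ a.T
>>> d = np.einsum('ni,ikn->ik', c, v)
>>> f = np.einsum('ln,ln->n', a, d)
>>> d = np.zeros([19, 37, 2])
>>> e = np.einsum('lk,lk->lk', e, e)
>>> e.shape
(37, 3)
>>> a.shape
(23, 5)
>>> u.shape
(37, 37)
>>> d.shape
(19, 37, 2)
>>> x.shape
()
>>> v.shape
(23, 5, 23)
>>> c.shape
(23, 23)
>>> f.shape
(5,)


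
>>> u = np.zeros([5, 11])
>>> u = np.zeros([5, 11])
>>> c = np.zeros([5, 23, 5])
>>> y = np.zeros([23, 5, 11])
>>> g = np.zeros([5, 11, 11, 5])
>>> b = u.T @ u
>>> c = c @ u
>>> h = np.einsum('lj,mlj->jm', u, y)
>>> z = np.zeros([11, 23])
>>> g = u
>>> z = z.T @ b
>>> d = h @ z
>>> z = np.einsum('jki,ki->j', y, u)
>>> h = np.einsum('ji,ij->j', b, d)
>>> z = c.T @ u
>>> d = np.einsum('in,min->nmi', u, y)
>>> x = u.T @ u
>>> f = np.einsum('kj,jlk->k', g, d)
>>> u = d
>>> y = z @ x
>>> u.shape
(11, 23, 5)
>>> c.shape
(5, 23, 11)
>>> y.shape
(11, 23, 11)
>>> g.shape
(5, 11)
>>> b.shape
(11, 11)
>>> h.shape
(11,)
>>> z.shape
(11, 23, 11)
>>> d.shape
(11, 23, 5)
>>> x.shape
(11, 11)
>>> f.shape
(5,)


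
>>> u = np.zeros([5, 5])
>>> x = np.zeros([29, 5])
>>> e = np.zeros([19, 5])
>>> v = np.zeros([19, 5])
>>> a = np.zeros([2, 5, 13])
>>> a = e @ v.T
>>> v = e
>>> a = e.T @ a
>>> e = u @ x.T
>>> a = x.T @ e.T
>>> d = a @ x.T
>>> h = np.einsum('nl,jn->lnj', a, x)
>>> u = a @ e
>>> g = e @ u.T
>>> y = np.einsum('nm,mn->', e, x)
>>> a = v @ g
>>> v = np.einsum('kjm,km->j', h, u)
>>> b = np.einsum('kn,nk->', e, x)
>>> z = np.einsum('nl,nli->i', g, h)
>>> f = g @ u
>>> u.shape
(5, 29)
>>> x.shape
(29, 5)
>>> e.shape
(5, 29)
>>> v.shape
(5,)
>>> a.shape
(19, 5)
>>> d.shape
(5, 29)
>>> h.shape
(5, 5, 29)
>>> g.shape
(5, 5)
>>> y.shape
()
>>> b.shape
()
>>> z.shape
(29,)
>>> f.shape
(5, 29)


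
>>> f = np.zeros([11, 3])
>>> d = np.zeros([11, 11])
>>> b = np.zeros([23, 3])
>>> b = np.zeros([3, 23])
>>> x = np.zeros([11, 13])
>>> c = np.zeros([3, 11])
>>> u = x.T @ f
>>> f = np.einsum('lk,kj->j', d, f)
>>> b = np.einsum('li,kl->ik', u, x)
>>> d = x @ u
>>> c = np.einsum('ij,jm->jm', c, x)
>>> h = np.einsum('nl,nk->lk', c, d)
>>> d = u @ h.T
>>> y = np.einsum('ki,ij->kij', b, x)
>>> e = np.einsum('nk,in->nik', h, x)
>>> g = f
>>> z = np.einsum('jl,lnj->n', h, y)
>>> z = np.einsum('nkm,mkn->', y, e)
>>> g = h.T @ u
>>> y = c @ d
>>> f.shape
(3,)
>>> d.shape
(13, 13)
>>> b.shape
(3, 11)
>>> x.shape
(11, 13)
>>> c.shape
(11, 13)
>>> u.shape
(13, 3)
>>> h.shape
(13, 3)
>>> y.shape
(11, 13)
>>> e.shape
(13, 11, 3)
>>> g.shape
(3, 3)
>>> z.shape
()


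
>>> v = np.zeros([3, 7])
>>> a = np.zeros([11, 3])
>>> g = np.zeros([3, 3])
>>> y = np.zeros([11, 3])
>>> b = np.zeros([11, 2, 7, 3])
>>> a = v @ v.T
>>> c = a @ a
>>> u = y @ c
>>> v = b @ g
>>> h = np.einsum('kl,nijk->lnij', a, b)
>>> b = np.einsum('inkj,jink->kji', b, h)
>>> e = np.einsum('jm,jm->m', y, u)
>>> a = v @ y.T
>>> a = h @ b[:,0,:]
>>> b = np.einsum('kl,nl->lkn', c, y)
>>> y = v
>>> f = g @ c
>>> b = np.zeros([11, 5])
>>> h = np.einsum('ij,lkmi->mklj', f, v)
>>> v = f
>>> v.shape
(3, 3)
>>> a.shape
(3, 11, 2, 11)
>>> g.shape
(3, 3)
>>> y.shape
(11, 2, 7, 3)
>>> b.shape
(11, 5)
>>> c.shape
(3, 3)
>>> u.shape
(11, 3)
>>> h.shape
(7, 2, 11, 3)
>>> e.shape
(3,)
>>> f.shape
(3, 3)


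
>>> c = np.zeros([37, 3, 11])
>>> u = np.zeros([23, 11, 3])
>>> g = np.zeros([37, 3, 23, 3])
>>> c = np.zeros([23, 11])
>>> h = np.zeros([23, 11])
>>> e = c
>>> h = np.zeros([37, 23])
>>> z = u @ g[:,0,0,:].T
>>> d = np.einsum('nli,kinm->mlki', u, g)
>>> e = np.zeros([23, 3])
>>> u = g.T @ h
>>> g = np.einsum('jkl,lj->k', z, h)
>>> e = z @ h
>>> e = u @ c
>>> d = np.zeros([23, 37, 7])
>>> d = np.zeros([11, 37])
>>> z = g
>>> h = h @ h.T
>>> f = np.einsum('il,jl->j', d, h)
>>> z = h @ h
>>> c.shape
(23, 11)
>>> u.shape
(3, 23, 3, 23)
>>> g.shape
(11,)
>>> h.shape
(37, 37)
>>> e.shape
(3, 23, 3, 11)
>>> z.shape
(37, 37)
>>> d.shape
(11, 37)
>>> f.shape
(37,)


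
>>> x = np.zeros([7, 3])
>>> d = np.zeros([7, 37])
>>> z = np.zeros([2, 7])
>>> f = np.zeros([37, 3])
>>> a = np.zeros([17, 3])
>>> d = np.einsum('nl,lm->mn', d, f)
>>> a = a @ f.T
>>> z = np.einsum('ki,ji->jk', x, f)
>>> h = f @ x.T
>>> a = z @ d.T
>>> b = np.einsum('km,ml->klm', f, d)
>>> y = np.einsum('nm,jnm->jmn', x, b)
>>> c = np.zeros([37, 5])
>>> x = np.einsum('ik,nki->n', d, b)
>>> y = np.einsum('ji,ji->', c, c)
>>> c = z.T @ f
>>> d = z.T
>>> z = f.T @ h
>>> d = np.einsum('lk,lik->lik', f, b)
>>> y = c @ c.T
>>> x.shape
(37,)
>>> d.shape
(37, 7, 3)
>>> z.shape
(3, 7)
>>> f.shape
(37, 3)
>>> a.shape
(37, 3)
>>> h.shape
(37, 7)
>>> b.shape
(37, 7, 3)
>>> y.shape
(7, 7)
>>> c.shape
(7, 3)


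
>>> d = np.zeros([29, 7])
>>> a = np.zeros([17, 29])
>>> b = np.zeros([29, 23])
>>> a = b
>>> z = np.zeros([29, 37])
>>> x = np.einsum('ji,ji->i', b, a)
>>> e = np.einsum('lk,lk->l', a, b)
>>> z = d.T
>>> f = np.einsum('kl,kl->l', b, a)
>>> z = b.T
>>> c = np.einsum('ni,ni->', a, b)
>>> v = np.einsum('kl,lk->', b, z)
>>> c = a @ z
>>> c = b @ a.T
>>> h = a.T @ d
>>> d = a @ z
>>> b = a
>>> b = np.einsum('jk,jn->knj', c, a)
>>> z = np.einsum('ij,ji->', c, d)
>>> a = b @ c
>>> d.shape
(29, 29)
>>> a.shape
(29, 23, 29)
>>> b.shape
(29, 23, 29)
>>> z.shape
()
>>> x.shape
(23,)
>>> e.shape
(29,)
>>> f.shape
(23,)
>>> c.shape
(29, 29)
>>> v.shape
()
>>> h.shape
(23, 7)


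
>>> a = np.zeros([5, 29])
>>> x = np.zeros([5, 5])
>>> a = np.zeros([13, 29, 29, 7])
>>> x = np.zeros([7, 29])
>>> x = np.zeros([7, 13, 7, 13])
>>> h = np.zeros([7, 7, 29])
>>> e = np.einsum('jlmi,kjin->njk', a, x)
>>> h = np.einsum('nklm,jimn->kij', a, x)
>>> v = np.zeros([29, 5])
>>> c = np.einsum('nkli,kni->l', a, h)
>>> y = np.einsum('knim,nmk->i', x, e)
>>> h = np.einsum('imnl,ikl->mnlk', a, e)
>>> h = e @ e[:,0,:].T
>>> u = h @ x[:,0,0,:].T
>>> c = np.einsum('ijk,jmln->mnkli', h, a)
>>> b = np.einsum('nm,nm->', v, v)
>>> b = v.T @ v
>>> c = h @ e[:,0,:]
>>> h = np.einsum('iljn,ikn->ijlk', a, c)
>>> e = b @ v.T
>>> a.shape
(13, 29, 29, 7)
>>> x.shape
(7, 13, 7, 13)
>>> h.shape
(13, 29, 29, 13)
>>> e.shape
(5, 29)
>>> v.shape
(29, 5)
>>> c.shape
(13, 13, 7)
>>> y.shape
(7,)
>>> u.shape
(13, 13, 7)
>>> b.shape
(5, 5)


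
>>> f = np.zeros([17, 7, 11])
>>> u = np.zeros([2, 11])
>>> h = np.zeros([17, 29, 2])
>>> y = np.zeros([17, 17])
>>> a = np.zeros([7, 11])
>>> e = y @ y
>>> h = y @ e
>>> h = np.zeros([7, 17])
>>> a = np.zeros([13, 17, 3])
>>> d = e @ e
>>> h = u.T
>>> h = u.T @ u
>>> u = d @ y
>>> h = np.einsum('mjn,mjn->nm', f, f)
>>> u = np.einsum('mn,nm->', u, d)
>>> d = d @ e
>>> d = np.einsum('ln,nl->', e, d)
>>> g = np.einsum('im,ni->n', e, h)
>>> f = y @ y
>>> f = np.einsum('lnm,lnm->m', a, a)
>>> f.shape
(3,)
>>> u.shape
()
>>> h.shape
(11, 17)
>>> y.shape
(17, 17)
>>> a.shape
(13, 17, 3)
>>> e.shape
(17, 17)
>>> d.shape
()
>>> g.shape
(11,)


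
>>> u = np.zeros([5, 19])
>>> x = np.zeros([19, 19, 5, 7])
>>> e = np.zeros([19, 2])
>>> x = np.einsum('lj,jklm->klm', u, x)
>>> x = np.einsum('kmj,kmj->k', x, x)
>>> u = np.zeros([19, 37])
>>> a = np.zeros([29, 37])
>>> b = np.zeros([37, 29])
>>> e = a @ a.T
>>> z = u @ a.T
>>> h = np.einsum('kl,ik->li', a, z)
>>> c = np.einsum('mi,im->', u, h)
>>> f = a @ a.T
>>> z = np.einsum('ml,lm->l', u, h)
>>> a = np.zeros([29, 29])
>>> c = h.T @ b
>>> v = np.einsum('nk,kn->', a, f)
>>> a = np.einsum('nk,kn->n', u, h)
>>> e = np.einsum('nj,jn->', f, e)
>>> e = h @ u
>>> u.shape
(19, 37)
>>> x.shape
(19,)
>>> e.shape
(37, 37)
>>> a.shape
(19,)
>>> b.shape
(37, 29)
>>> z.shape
(37,)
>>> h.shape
(37, 19)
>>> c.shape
(19, 29)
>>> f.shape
(29, 29)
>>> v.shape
()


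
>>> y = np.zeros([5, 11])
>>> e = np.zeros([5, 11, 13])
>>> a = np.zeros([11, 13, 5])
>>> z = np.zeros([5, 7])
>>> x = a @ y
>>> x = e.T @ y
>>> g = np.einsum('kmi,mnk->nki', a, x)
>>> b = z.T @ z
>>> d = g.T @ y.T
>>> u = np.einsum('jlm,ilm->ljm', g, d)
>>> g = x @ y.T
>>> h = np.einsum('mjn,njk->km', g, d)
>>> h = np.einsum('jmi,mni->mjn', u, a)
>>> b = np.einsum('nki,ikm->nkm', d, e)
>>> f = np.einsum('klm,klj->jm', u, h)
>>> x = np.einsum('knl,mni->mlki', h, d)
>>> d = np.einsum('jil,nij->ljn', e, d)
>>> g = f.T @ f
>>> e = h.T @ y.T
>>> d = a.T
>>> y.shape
(5, 11)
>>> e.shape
(13, 11, 5)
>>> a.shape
(11, 13, 5)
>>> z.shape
(5, 7)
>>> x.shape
(5, 13, 11, 5)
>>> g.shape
(5, 5)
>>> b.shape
(5, 11, 13)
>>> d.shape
(5, 13, 11)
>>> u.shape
(11, 11, 5)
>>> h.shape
(11, 11, 13)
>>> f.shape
(13, 5)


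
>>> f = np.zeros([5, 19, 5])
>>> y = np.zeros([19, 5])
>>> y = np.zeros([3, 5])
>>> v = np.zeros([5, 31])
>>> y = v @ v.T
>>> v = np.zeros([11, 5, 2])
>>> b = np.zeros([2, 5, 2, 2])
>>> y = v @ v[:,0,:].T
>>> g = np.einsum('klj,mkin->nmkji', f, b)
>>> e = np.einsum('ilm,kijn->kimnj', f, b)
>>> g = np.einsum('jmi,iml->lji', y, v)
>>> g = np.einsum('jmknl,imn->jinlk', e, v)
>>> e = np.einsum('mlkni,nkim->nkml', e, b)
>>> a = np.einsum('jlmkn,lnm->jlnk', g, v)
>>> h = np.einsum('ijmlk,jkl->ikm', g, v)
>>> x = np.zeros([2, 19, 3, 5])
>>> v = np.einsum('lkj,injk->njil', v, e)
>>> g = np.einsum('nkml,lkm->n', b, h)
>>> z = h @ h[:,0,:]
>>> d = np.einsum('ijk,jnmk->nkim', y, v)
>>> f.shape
(5, 19, 5)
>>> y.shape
(11, 5, 11)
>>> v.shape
(5, 2, 2, 11)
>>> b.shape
(2, 5, 2, 2)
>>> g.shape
(2,)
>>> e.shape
(2, 5, 2, 5)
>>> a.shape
(2, 11, 5, 2)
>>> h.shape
(2, 5, 2)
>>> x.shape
(2, 19, 3, 5)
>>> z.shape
(2, 5, 2)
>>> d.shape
(2, 11, 11, 2)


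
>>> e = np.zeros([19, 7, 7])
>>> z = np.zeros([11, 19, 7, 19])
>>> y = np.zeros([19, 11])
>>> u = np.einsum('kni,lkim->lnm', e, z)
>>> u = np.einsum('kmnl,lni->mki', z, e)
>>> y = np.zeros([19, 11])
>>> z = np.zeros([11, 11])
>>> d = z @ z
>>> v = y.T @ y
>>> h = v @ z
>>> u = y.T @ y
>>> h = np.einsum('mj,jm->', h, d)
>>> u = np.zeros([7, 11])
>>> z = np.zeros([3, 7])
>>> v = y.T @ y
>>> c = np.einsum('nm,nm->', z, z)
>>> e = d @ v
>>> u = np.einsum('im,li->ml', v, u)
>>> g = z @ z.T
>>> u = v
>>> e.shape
(11, 11)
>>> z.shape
(3, 7)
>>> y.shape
(19, 11)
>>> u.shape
(11, 11)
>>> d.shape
(11, 11)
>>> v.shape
(11, 11)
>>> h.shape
()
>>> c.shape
()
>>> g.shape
(3, 3)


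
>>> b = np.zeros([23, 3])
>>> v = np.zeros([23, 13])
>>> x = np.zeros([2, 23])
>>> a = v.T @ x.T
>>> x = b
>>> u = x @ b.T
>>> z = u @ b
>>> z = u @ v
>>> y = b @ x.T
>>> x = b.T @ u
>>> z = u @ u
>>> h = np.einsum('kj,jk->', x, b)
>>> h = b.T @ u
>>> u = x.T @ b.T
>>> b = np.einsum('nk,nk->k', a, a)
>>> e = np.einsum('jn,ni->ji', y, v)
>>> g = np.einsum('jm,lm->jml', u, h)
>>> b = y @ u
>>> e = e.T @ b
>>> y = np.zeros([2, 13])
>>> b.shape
(23, 23)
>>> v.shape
(23, 13)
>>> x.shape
(3, 23)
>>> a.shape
(13, 2)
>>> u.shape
(23, 23)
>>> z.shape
(23, 23)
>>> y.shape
(2, 13)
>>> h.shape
(3, 23)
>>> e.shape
(13, 23)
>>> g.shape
(23, 23, 3)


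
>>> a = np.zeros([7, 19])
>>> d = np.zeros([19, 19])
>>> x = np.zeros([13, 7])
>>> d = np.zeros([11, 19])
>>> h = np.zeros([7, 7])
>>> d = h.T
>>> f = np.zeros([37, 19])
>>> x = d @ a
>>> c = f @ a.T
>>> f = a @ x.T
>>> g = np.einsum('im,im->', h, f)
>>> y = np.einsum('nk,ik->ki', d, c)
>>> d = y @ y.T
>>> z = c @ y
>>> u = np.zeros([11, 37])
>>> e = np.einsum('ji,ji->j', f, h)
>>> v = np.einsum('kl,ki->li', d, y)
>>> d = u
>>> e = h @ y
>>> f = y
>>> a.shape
(7, 19)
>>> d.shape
(11, 37)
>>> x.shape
(7, 19)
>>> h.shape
(7, 7)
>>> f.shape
(7, 37)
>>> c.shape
(37, 7)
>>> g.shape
()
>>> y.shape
(7, 37)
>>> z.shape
(37, 37)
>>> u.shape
(11, 37)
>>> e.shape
(7, 37)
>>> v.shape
(7, 37)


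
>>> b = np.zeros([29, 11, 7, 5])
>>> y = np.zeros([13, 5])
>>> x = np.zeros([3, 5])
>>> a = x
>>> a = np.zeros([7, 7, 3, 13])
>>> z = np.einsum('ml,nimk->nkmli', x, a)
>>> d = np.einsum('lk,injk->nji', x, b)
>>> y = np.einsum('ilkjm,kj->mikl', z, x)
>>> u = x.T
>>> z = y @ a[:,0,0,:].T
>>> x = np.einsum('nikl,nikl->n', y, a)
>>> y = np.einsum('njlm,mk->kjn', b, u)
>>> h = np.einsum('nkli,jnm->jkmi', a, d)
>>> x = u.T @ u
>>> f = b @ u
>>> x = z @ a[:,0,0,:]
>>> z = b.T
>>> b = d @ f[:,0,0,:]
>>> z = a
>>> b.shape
(11, 7, 3)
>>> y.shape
(3, 11, 29)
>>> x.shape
(7, 7, 3, 13)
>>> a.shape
(7, 7, 3, 13)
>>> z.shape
(7, 7, 3, 13)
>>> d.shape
(11, 7, 29)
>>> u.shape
(5, 3)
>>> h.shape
(11, 7, 29, 13)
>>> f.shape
(29, 11, 7, 3)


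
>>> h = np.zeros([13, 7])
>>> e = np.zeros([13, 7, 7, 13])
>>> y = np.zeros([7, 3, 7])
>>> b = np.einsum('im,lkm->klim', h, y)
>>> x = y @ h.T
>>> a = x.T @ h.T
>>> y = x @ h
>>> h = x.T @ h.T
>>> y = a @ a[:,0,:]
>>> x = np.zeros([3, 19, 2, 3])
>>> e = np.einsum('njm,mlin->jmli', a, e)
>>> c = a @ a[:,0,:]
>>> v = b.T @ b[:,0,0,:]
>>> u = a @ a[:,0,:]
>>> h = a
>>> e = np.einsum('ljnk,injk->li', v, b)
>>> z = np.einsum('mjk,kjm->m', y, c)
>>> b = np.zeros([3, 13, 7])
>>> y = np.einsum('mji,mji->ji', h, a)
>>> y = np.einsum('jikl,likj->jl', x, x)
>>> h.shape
(13, 3, 13)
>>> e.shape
(7, 3)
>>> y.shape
(3, 3)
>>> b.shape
(3, 13, 7)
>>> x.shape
(3, 19, 2, 3)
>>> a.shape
(13, 3, 13)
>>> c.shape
(13, 3, 13)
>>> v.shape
(7, 13, 7, 7)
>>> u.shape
(13, 3, 13)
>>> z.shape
(13,)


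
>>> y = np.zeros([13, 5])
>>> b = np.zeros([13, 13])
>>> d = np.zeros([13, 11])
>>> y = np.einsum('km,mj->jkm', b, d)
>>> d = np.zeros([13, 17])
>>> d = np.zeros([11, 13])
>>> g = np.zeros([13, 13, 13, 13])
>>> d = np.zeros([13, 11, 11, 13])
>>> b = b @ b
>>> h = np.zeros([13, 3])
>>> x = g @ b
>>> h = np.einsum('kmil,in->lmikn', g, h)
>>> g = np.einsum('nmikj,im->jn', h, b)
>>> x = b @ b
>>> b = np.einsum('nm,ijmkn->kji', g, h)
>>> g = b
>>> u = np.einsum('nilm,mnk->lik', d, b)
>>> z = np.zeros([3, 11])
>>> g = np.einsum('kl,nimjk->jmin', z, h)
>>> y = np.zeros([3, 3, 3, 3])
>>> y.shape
(3, 3, 3, 3)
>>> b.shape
(13, 13, 13)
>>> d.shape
(13, 11, 11, 13)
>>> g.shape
(13, 13, 13, 13)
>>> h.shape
(13, 13, 13, 13, 3)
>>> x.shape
(13, 13)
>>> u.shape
(11, 11, 13)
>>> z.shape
(3, 11)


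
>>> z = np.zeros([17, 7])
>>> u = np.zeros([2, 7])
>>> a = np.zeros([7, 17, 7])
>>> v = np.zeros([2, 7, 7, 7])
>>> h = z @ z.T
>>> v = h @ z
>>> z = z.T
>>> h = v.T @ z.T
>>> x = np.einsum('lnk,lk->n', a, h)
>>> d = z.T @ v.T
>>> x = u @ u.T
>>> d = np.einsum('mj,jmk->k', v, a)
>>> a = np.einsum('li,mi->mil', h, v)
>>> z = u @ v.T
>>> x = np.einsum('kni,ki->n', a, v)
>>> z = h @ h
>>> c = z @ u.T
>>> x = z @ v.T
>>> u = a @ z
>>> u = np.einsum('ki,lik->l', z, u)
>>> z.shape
(7, 7)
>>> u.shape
(17,)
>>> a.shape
(17, 7, 7)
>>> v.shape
(17, 7)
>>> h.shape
(7, 7)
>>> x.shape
(7, 17)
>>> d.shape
(7,)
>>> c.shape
(7, 2)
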